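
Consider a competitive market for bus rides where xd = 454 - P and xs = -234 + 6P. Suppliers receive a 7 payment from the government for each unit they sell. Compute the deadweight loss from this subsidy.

Pre-subsidy: 454 - P = -234 + 6P gives P* = 688/7, x* = 2490/7.
With the subsidy, sellers receive Ps = Pb + 7 for each unit, where Pb is the price buyers pay.
Supply in terms of Pb becomes xs = -234 + 6(Pb + 7) = -192 + 6Pb. Setting this equal to demand: 454 - Pb = -192 + 6Pb, so Pb = 646/7.
Sellers receive Ps = 646/7 + 7 = 695/7; x' = 454 − 1·(646/7) = 2532/7.
The subsidy expands output by 2532/7 − 2490/7 = 6 past the efficient level; on those units the gap between marginal cost and willingness to pay runs from 0 up to 7.
DWL = ½ × 7 × 6 = 21.

Deadweight loss = 21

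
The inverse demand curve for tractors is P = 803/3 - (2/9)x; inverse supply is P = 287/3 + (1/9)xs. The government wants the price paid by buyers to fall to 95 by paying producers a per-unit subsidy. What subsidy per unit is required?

Required subsidy s = 87 per unit

At a buyer price of 95, quantity demanded is 1204.5 − 4.5·95 = 777.
Sellers supply 777 only when they receive Ps = 287/3 + (1/9)·777 = 182.
s = Ps − Pb = 182 − 95 = 87.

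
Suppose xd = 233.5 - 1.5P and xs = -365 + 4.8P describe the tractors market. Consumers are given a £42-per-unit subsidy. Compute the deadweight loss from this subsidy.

Deadweight loss = £1008

Pre-subsidy: 233.5 - 1.5P = -365 + 4.8P gives P* = 95, x* = 91.
With the rebate, buyers effectively pay Pb = Ps − 42, where Ps is the price sellers receive.
Demand in terms of Ps becomes xd = 233.5 − 1.5(Ps − 42) = 296.5 - 1.5Ps. Setting this equal to supply: 296.5 - 1.5Ps = -365 + 4.8Ps, so Ps = 105.
Buyers pay Pb = 105 − 42 = 63; x' = -365 + 4.8·105 = 139.
The subsidy expands output by 139 − 91 = 48 past the efficient level; on those units the gap between marginal cost and willingness to pay runs from 0 up to 42.
DWL = ½ × 42 × 48 = 1008.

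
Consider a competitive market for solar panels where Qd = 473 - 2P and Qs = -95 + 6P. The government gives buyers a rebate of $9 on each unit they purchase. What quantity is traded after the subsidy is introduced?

Q' = 344.5

Pre-subsidy: 473 - 2P = -95 + 6P gives P* = 71, Q* = 331.
With the rebate, buyers effectively pay Pb = Ps − 9, where Ps is the price sellers receive.
Demand in terms of Ps becomes Qd = 473 − 2(Ps − 9) = 491 - 2Ps. Setting this equal to supply: 491 - 2Ps = -95 + 6Ps, so Ps = 73.25.
Buyers pay Pb = 73.25 − 9 = 64.25; Q' = -95 + 6·73.25 = 344.5.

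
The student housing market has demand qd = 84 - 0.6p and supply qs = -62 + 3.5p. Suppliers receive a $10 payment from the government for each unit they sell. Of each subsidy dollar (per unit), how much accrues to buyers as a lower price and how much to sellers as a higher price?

Pre-subsidy: 84 - 0.6p = -62 + 3.5p gives p* = 1460/41, q* = 2568/41.
With the subsidy, sellers receive ps = pb + 10 for each unit, where pb is the price buyers pay.
Supply in terms of pb becomes qs = -62 + 3.5(pb + 10) = -27 + 3.5pb. Setting this equal to demand: 84 - 0.6pb = -27 + 3.5pb, so pb = 1110/41.
Sellers receive ps = 1110/41 + 10 = 1520/41; q' = 84 − 0.6·(1110/41) = 2778/41.
Buyers' price falls by p* − pb = 1460/41 − 1110/41 = 350/41; sellers' price rises by ps − p* = 1520/41 − 1460/41 = 60/41.

Buyers gain 350/41 per unit; sellers gain 60/41 per unit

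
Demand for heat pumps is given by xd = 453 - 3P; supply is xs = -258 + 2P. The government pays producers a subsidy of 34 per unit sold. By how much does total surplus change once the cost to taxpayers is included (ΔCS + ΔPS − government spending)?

Net change in total surplus = -693.6

Pre-subsidy: 453 - 3P = -258 + 2P gives P* = 142.2, x* = 26.4.
With the subsidy, sellers receive Ps = Pb + 34 for each unit, where Pb is the price buyers pay.
Supply in terms of Pb becomes xs = -258 + 2(Pb + 34) = -190 + 2Pb. Setting this equal to demand: 453 - 3Pb = -190 + 2Pb, so Pb = 128.6.
Sellers receive Ps = 128.6 + 34 = 162.6; x' = 453 − 3·128.6 = 67.2.
ΔCS = ½(26.4 + 67.2)(142.2 − 128.6) = 636.48; ΔPS = ½(26.4 + 67.2)(162.6 − 142.2) = 954.72.
Government spending = 34 × 67.2 = 2284.8.
Net change = 636.48 + 954.72 − 2284.8 = -693.6. The loss equals the DWL triangle ½·34·40.8.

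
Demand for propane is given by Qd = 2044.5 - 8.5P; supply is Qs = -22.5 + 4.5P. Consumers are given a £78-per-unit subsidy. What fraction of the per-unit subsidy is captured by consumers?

Pre-subsidy: 2044.5 - 8.5P = -22.5 + 4.5P gives P* = 159, Q* = 693.
With the rebate, buyers effectively pay Pb = Ps − 78, where Ps is the price sellers receive.
Demand in terms of Ps becomes Qd = 2044.5 − 8.5(Ps − 78) = 2707.5 - 8.5Ps. Setting this equal to supply: 2707.5 - 8.5Ps = -22.5 + 4.5Ps, so Ps = 210.
Buyers pay Pb = 210 − 78 = 132; Q' = -22.5 + 4.5·210 = 922.5.
Buyers' price falls by P* − Pb = 159 − 132 = 27; sellers' price rises by Ps − P* = 210 − 159 = 51.
So consumers capture 27/78 = 9/26 of each unit of subsidy.

Consumer share = 9/26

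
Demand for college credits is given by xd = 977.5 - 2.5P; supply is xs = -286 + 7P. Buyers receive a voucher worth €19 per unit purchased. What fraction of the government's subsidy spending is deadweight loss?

DWL / government spending = 7/272

Pre-subsidy: 977.5 - 2.5P = -286 + 7P gives P* = 133, x* = 645.
With the rebate, buyers effectively pay Pb = Ps − 19, where Ps is the price sellers receive.
Demand in terms of Ps becomes xd = 977.5 − 2.5(Ps − 19) = 1025 - 2.5Ps. Setting this equal to supply: 1025 - 2.5Ps = -286 + 7Ps, so Ps = 138.
Buyers pay Pb = 138 − 19 = 119; x' = -286 + 7·138 = 680.
ΔCS = ½(645 + 680)(133 − 119) = 9275; ΔPS = ½(645 + 680)(138 − 133) = 3312.5.
Government spending = 19 × 680 = 12920.
DWL = ½ × 19 × (680 − 645) = 332.5; fraction = 332.5 / 12920 = 7/272.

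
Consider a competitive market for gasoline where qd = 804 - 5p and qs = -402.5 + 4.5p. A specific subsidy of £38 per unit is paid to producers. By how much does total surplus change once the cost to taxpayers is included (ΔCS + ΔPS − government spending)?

Net change in total surplus = -£1710

Pre-subsidy: 804 - 5p = -402.5 + 4.5p gives p* = 127, q* = 169.
With the subsidy, sellers receive ps = pb + 38 for each unit, where pb is the price buyers pay.
Supply in terms of pb becomes qs = -402.5 + 4.5(pb + 38) = -231.5 + 4.5pb. Setting this equal to demand: 804 - 5pb = -231.5 + 4.5pb, so pb = 109.
Sellers receive ps = 109 + 38 = 147; q' = 804 − 5·109 = 259.
ΔCS = ½(169 + 259)(127 − 109) = 3852; ΔPS = ½(169 + 259)(147 − 127) = 4280.
Government spending = 38 × 259 = 9842.
Net change = 3852 + 4280 − 9842 = -1710. The loss equals the DWL triangle ½·38·90.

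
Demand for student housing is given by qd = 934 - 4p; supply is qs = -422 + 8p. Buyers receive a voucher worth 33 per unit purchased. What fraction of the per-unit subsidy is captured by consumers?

Consumer share = 2/3

Pre-subsidy: 934 - 4p = -422 + 8p gives p* = 113, q* = 482.
With the rebate, buyers effectively pay pb = ps − 33, where ps is the price sellers receive.
Demand in terms of ps becomes qd = 934 − 4(ps − 33) = 1066 - 4ps. Setting this equal to supply: 1066 - 4ps = -422 + 8ps, so ps = 124.
Buyers pay pb = 124 − 33 = 91; q' = -422 + 8·124 = 570.
Buyers' price falls by p* − pb = 113 − 91 = 22; sellers' price rises by ps − p* = 124 − 113 = 11.
So consumers capture 22/33 = 2/3 of each unit of subsidy.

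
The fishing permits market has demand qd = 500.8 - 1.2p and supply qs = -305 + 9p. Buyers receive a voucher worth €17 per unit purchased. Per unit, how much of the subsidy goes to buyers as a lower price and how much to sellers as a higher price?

Buyers gain €15 per unit; sellers gain €2 per unit

Pre-subsidy: 500.8 - 1.2p = -305 + 9p gives p* = 79, q* = 406.
With the rebate, buyers effectively pay pb = ps − 17, where ps is the price sellers receive.
Demand in terms of ps becomes qd = 500.8 − 1.2(ps − 17) = 521.2 - 1.2ps. Setting this equal to supply: 521.2 - 1.2ps = -305 + 9ps, so ps = 81.
Buyers pay pb = 81 − 17 = 64; q' = -305 + 9·81 = 424.
Buyers' price falls by p* − pb = 79 − 64 = 15; sellers' price rises by ps − p* = 81 − 79 = 2.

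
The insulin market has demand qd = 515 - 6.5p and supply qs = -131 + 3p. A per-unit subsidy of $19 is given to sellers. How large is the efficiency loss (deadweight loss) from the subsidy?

Pre-subsidy: 515 - 6.5p = -131 + 3p gives p* = 68, q* = 73.
With the subsidy, sellers receive ps = pb + 19 for each unit, where pb is the price buyers pay.
Supply in terms of pb becomes qs = -131 + 3(pb + 19) = -74 + 3pb. Setting this equal to demand: 515 - 6.5pb = -74 + 3pb, so pb = 62.
Sellers receive ps = 62 + 19 = 81; q' = 515 − 6.5·62 = 112.
The subsidy expands output by 112 − 73 = 39 past the efficient level; on those units the gap between marginal cost and willingness to pay runs from 0 up to 19.
DWL = ½ × 19 × 39 = 370.5.

Deadweight loss = $370.5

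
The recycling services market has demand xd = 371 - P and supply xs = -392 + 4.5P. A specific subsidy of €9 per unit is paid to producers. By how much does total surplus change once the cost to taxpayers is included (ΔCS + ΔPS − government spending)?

Net change in total surplus = -729/22

Pre-subsidy: 371 - P = -392 + 4.5P gives P* = 1526/11, x* = 2555/11.
With the subsidy, sellers receive Ps = Pb + 9 for each unit, where Pb is the price buyers pay.
Supply in terms of Pb becomes xs = -392 + 4.5(Pb + 9) = -351.5 + 4.5Pb. Setting this equal to demand: 371 - Pb = -351.5 + 4.5Pb, so Pb = 1445/11.
Sellers receive Ps = 1445/11 + 9 = 1544/11; x' = 371 − 1·(1445/11) = 2636/11.
ΔCS = ½(2555/11 + 2636/11)(1526/11 − 1445/11) = 420471/242; ΔPS = ½(2555/11 + 2636/11)(1544/11 − 1526/11) = 46719/121.
Government spending = 9 × 2636/11 = 23724/11.
Net change = 420471/242 + 46719/121 − 23724/11 = -729/22. The loss equals the DWL triangle ½·9·81/11.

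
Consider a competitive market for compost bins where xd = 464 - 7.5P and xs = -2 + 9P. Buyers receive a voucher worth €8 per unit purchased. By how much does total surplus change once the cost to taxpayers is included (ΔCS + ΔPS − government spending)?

Pre-subsidy: 464 - 7.5P = -2 + 9P gives P* = 932/33, x* = 2774/11.
With the rebate, buyers effectively pay Pb = Ps − 8, where Ps is the price sellers receive.
Demand in terms of Ps becomes xd = 464 − 7.5(Ps − 8) = 524 - 7.5Ps. Setting this equal to supply: 524 - 7.5Ps = -2 + 9Ps, so Ps = 1052/33.
Buyers pay Pb = 1052/33 − 8 = 788/33; x' = -2 + 9·(1052/33) = 3134/11.
ΔCS = ½(2774/11 + 3134/11)(932/33 − 788/33) = 141792/121; ΔPS = ½(2774/11 + 3134/11)(1052/33 − 932/33) = 118160/121.
Government spending = 8 × 3134/11 = 25072/11.
Net change = 141792/121 + 118160/121 − 25072/11 = -1440/11. The loss equals the DWL triangle ½·8·360/11.

Net change in total surplus = -1440/11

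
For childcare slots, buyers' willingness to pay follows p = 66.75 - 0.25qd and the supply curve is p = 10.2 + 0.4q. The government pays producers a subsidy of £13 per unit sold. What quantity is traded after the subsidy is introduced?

q' = 107

Pre-subsidy: 66.75 - 0.25q = 10.2 + 0.4q gives q* = 87 and p* = 45.
With the subsidy, sellers receive ps = pb + 13 for each unit, where pb is the price buyers pay.
On the curves, pb = 66.75 - 0.25q and ps = 10.2 + 0.4q; the wedge ps − pb = 13 gives 10.2 + 0.4q − (66.75 - 0.25q) = 13, so q' = 107.
Then pb = 66.75 − 0.25·107 = 40 and ps = 10.2 + 0.4·107 = 53.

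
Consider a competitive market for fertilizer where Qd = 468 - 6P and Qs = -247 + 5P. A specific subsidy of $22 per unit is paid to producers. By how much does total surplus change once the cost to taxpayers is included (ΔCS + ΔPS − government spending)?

Pre-subsidy: 468 - 6P = -247 + 5P gives P* = 65, Q* = 78.
With the subsidy, sellers receive Ps = Pb + 22 for each unit, where Pb is the price buyers pay.
Supply in terms of Pb becomes Qs = -247 + 5(Pb + 22) = -137 + 5Pb. Setting this equal to demand: 468 - 6Pb = -137 + 5Pb, so Pb = 55.
Sellers receive Ps = 55 + 22 = 77; Q' = 468 − 6·55 = 138.
ΔCS = ½(78 + 138)(65 − 55) = 1080; ΔPS = ½(78 + 138)(77 − 65) = 1296.
Government spending = 22 × 138 = 3036.
Net change = 1080 + 1296 − 3036 = -660. The loss equals the DWL triangle ½·22·60.

Net change in total surplus = -$660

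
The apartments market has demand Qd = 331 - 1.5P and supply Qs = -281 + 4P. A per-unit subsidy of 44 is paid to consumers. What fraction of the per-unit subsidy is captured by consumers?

Pre-subsidy: 331 - 1.5P = -281 + 4P gives P* = 1224/11, Q* = 1805/11.
With the rebate, buyers effectively pay Pb = Ps − 44, where Ps is the price sellers receive.
Demand in terms of Ps becomes Qd = 331 − 1.5(Ps − 44) = 397 - 1.5Ps. Setting this equal to supply: 397 - 1.5Ps = -281 + 4Ps, so Ps = 1356/11.
Buyers pay Pb = 1356/11 − 44 = 872/11; Q' = -281 + 4·(1356/11) = 2333/11.
Buyers' price falls by P* − Pb = 1224/11 − 872/11 = 32; sellers' price rises by Ps − P* = 1356/11 − 1224/11 = 12.
So consumers capture 32/44 = 8/11 of each unit of subsidy.

Consumer share = 8/11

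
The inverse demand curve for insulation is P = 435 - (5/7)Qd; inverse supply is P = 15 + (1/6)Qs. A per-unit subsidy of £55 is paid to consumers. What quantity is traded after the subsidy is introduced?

Q' = 19950/37

Pre-subsidy: 435 - (5/7)Q = 15 + (1/6)Q gives Q* = 17640/37 and P* = 3495/37.
With the rebate, buyers effectively pay Pb = Ps − 55, where Ps is the price sellers receive.
On the curves, Pb = 435 - (5/7)Q and Ps = 15 + (1/6)Q; the wedge Ps − Pb = 55 gives 15 + (1/6)Q − (435 - (5/7)Q) = 55, so Q' = 19950/37.
Then Pb = 435 − (5/7)·(19950/37) = 1845/37 and Ps = 15 + (1/6)·(19950/37) = 3880/37.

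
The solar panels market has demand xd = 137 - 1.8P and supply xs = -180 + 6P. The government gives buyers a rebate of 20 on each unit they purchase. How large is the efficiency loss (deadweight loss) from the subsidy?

Deadweight loss = 3600/13

Pre-subsidy: 137 - 1.8P = -180 + 6P gives P* = 1585/39, x* = 830/13.
With the rebate, buyers effectively pay Pb = Ps − 20, where Ps is the price sellers receive.
Demand in terms of Ps becomes xd = 137 − 1.8(Ps − 20) = 173 - 1.8Ps. Setting this equal to supply: 173 - 1.8Ps = -180 + 6Ps, so Ps = 1765/39.
Buyers pay Pb = 1765/39 − 20 = 985/39; x' = -180 + 6·(1765/39) = 1190/13.
The subsidy expands output by 1190/13 − 830/13 = 360/13 past the efficient level; on those units the gap between marginal cost and willingness to pay runs from 0 up to 20.
DWL = ½ × 20 × 360/13 = 3600/13.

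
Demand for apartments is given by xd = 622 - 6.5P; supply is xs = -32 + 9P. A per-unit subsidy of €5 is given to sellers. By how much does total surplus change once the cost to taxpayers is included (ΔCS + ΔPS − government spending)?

Pre-subsidy: 622 - 6.5P = -32 + 9P gives P* = 1308/31, x* = 10780/31.
With the subsidy, sellers receive Ps = Pb + 5 for each unit, where Pb is the price buyers pay.
Supply in terms of Pb becomes xs = -32 + 9(Pb + 5) = 13 + 9Pb. Setting this equal to demand: 622 - 6.5Pb = 13 + 9Pb, so Pb = 1218/31.
Sellers receive Ps = 1218/31 + 5 = 1373/31; x' = 622 − 6.5·(1218/31) = 11365/31.
ΔCS = ½(10780/31 + 11365/31)(1308/31 − 1218/31) = 996525/961; ΔPS = ½(10780/31 + 11365/31)(1373/31 − 1308/31) = 1439425/1922.
Government spending = 5 × 11365/31 = 56825/31.
Net change = 996525/961 + 1439425/1922 − 56825/31 = -2925/62. The loss equals the DWL triangle ½·5·585/31.

Net change in total surplus = -2925/62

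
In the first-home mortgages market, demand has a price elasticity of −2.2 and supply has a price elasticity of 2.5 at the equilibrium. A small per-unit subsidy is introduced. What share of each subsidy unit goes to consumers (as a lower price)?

Consumer share = 25/47

For a small subsidy around the equilibrium, the benefit split depends on the relative slopes, which at a point are proportional to the elasticities.
Buyer share = εs/(εs + |εd|) = 2.5/(2.5 + 2.2) = 25/47; seller share = |εd|/(εs + |εd|) = 22/47.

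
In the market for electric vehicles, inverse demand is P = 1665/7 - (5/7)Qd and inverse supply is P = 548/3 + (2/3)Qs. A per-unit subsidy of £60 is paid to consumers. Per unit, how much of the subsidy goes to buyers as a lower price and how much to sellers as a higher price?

Buyers gain 900/29 per unit; sellers gain 840/29 per unit

Pre-subsidy: 1665/7 - (5/7)Q = 548/3 + (2/3)Q gives Q* = 1159/29 and P* = 6070/29.
With the rebate, buyers effectively pay Pb = Ps − 60, where Ps is the price sellers receive.
On the curves, Pb = 1665/7 - (5/7)Q and Ps = 548/3 + (2/3)Q; the wedge Ps − Pb = 60 gives 548/3 + (2/3)Q − (1665/7 - (5/7)Q) = 60, so Q' = 2419/29.
Then Pb = 1665/7 − (5/7)·(2419/29) = 5170/29 and Ps = 548/3 + (2/3)·(2419/29) = 6910/29.
Buyers' price falls by P* − Pb = 6070/29 − 5170/29 = 900/29; sellers' price rises by Ps − P* = 6910/29 − 6070/29 = 840/29.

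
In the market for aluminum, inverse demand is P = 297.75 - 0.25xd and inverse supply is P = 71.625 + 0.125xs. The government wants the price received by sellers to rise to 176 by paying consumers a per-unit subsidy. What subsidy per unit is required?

Required subsidy s = 87 per unit

At a seller price of 176, quantity supplied is -573 + 8·176 = 835.
Buyers absorb 835 only when they pay Pb = 297.75 − 0.25·835 = 89.
s = Ps − Pb = 176 − 89 = 87.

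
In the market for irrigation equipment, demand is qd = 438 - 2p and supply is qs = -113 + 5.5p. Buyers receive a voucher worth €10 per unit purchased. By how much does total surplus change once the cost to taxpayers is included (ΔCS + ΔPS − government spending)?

Net change in total surplus = -220/3

Pre-subsidy: 438 - 2p = -113 + 5.5p gives p* = 1102/15, q* = 4366/15.
With the rebate, buyers effectively pay pb = ps − 10, where ps is the price sellers receive.
Demand in terms of ps becomes qd = 438 − 2(ps − 10) = 458 - 2ps. Setting this equal to supply: 458 - 2ps = -113 + 5.5ps, so ps = 1142/15.
Buyers pay pb = 1142/15 − 10 = 992/15; q' = -113 + 5.5·(1142/15) = 4586/15.
ΔCS = ½(4366/15 + 4586/15)(1102/15 − 992/15) = 32824/15; ΔPS = ½(4366/15 + 4586/15)(1142/15 − 1102/15) = 11936/15.
Government spending = 10 × 4586/15 = 9172/3.
Net change = 32824/15 + 11936/15 − 9172/3 = -220/3. The loss equals the DWL triangle ½·10·44/3.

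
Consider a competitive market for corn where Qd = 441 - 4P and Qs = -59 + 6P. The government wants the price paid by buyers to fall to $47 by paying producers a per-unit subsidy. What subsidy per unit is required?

At a buyer price of 47, quantity demanded is 441 − 4·47 = 253.
Sellers supply 253 only when they receive Ps with -59 + 6·Ps = 253, i.e. Ps = 52.
s = Ps − Pb = 52 − 47 = 5.

Required subsidy s = $5 per unit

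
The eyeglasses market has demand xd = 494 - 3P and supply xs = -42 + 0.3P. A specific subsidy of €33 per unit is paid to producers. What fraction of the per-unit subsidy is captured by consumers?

Consumer share = 1/11

Pre-subsidy: 494 - 3P = -42 + 0.3P gives P* = 5360/33, x* = 74/11.
With the subsidy, sellers receive Ps = Pb + 33 for each unit, where Pb is the price buyers pay.
Supply in terms of Pb becomes xs = -42 + 0.3(Pb + 33) = -32.1 + 0.3Pb. Setting this equal to demand: 494 - 3Pb = -32.1 + 0.3Pb, so Pb = 5261/33.
Sellers receive Ps = 5261/33 + 33 = 6350/33; x' = 494 − 3·(5261/33) = 173/11.
Buyers' price falls by P* − Pb = 5360/33 − 5261/33 = 3; sellers' price rises by Ps − P* = 6350/33 − 5360/33 = 30.
So consumers capture 3/33 = 1/11 of each unit of subsidy.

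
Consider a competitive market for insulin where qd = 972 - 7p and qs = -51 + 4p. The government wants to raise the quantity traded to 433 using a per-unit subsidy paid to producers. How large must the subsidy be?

Required subsidy s = 44 per unit

At q = 433, invert demand for the buyer price: pb = (972 − 433)/7 = 77; invert supply for the seller price: ps = (433 − (-51))/4 = 121.
The subsidy must fill the gap: s = ps − pb = 121 − 77 = 44.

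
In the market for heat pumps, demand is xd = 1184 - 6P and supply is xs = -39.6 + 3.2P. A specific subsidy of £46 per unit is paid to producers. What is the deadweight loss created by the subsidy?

Deadweight loss = £2208

Pre-subsidy: 1184 - 6P = -39.6 + 3.2P gives P* = 133, x* = 386.
With the subsidy, sellers receive Ps = Pb + 46 for each unit, where Pb is the price buyers pay.
Supply in terms of Pb becomes xs = -39.6 + 3.2(Pb + 46) = 107.6 + 3.2Pb. Setting this equal to demand: 1184 - 6Pb = 107.6 + 3.2Pb, so Pb = 117.
Sellers receive Ps = 117 + 46 = 163; x' = 1184 − 6·117 = 482.
The subsidy expands output by 482 − 386 = 96 past the efficient level; on those units the gap between marginal cost and willingness to pay runs from 0 up to 46.
DWL = ½ × 46 × 96 = 2208.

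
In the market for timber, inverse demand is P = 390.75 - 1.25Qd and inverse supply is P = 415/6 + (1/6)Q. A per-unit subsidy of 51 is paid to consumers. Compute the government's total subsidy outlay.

Pre-subsidy: 390.75 - 1.25Q = 415/6 + (1/6)Q gives Q* = 227 and P* = 107.
With the rebate, buyers effectively pay Pb = Ps − 51, where Ps is the price sellers receive.
On the curves, Pb = 390.75 - 1.25Q and Ps = 415/6 + (1/6)Q; the wedge Ps − Pb = 51 gives 415/6 + (1/6)Q − (390.75 - 1.25Q) = 51, so Q' = 263.
Then Pb = 390.75 − 1.25·263 = 62 and Ps = 415/6 + (1/6)·263 = 113.
Government outlay = subsidy × quantity = 51 × 263 = 13413.

Government cost = 13413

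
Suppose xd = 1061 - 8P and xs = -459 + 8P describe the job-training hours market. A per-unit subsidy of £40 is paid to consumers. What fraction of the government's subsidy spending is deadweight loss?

DWL / government spending = 80/461

Pre-subsidy: 1061 - 8P = -459 + 8P gives P* = 95, x* = 301.
With the rebate, buyers effectively pay Pb = Ps − 40, where Ps is the price sellers receive.
Demand in terms of Ps becomes xd = 1061 − 8(Ps − 40) = 1381 - 8Ps. Setting this equal to supply: 1381 - 8Ps = -459 + 8Ps, so Ps = 115.
Buyers pay Pb = 115 − 40 = 75; x' = -459 + 8·115 = 461.
ΔCS = ½(301 + 461)(95 − 75) = 7620; ΔPS = ½(301 + 461)(115 − 95) = 7620.
Government spending = 40 × 461 = 18440.
DWL = ½ × 40 × (461 − 301) = 3200; fraction = 3200 / 18440 = 80/461.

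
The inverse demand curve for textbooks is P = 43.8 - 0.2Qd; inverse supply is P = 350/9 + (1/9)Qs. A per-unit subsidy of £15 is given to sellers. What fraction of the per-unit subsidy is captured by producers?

Producer share = 5/14

Pre-subsidy: 43.8 - 0.2Q = 350/9 + (1/9)Q gives Q* = 221/14 and P* = 569/14.
With the subsidy, sellers receive Ps = Pb + 15 for each unit, where Pb is the price buyers pay.
On the curves, Pb = 43.8 - 0.2Q and Ps = 350/9 + (1/9)Q; the wedge Ps − Pb = 15 gives 350/9 + (1/9)Q − (43.8 - 0.2Q) = 15, so Q' = 64.
Then Pb = 43.8 − 0.2·64 = 31 and Ps = 350/9 + (1/9)·64 = 46.
Buyers' price falls by P* − Pb = 569/14 − 31 = 135/14; sellers' price rises by Ps − P* = 46 − 569/14 = 75/14.
So producers capture (75/14)/15 = 5/14 of each unit of subsidy.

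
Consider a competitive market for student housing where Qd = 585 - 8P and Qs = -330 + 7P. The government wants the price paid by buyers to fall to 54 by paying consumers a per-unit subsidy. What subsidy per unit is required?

Required subsidy s = 15 per unit

At a buyer price of 54, quantity demanded is 585 − 8·54 = 153.
Sellers supply 153 only when they receive Ps with -330 + 7·Ps = 153, i.e. Ps = 69.
s = Ps − Pb = 69 − 54 = 15.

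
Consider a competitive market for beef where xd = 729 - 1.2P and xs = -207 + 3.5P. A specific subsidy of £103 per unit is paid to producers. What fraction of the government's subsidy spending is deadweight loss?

Pre-subsidy: 729 - 1.2P = -207 + 3.5P gives P* = 9360/47, x* = 23031/47.
With the subsidy, sellers receive Ps = Pb + 103 for each unit, where Pb is the price buyers pay.
Supply in terms of Pb becomes xs = -207 + 3.5(Pb + 103) = 153.5 + 3.5Pb. Setting this equal to demand: 729 - 1.2Pb = 153.5 + 3.5Pb, so Pb = 5755/47.
Sellers receive Ps = 5755/47 + 103 = 10596/47; x' = 729 − 1.2·(5755/47) = 27357/47.
ΔCS = ½(23031/47 + 27357/47)(9360/47 − 5755/47) = 90824370/2209; ΔPS = ½(23031/47 + 27357/47)(10596/47 − 9360/47) = 31139784/2209.
Government spending = 103 × 27357/47 = 2817771/47.
DWL = ½ × 103 × (27357/47 − 23031/47) = 222789/47; fraction = (222789/47) / (2817771/47) = 721/9119.

DWL / government spending = 721/9119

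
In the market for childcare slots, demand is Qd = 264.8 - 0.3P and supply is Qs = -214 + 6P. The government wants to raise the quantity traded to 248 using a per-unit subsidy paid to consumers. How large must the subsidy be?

Required subsidy s = 21 per unit

At Q = 248, invert demand for the buyer price: Pb = (264.8 − 248)/0.3 = 56; invert supply for the seller price: Ps = (248 − (-214))/6 = 77.
The subsidy must fill the gap: s = Ps − Pb = 77 − 56 = 21.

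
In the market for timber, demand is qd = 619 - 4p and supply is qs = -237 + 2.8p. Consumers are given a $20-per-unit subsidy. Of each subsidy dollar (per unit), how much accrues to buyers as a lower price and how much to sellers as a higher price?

Buyers gain 140/17 per unit; sellers gain 200/17 per unit

Pre-subsidy: 619 - 4p = -237 + 2.8p gives p* = 2140/17, q* = 1963/17.
With the rebate, buyers effectively pay pb = ps − 20, where ps is the price sellers receive.
Demand in terms of ps becomes qd = 619 − 4(ps − 20) = 699 - 4ps. Setting this equal to supply: 699 - 4ps = -237 + 2.8ps, so ps = 2340/17.
Buyers pay pb = 2340/17 − 20 = 2000/17; q' = -237 + 2.8·(2340/17) = 2523/17.
Buyers' price falls by p* − pb = 2140/17 − 2000/17 = 140/17; sellers' price rises by ps − p* = 2340/17 − 2140/17 = 200/17.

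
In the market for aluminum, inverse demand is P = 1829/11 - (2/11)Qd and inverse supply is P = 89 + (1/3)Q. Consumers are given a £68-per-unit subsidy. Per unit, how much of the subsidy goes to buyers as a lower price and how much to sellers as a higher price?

Pre-subsidy: 1829/11 - (2/11)Q = 89 + (1/3)Q gives Q* = 150 and P* = 139.
With the rebate, buyers effectively pay Pb = Ps − 68, where Ps is the price sellers receive.
On the curves, Pb = 1829/11 - (2/11)Q and Ps = 89 + (1/3)Q; the wedge Ps − Pb = 68 gives 89 + (1/3)Q − (1829/11 - (2/11)Q) = 68, so Q' = 282.
Then Pb = 1829/11 − (2/11)·282 = 115 and Ps = 89 + (1/3)·282 = 183.
Buyers' price falls by P* − Pb = 139 − 115 = 24; sellers' price rises by Ps − P* = 183 − 139 = 44.

Buyers gain £24 per unit; sellers gain £44 per unit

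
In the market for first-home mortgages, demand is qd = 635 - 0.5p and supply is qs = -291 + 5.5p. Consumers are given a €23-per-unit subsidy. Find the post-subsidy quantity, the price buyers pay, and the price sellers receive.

q' = 568.375; buyers pay €133.25; sellers receive €156.25

Pre-subsidy: 635 - 0.5p = -291 + 5.5p gives p* = 463/3, q* = 3347/6.
With the rebate, buyers effectively pay pb = ps − 23, where ps is the price sellers receive.
Demand in terms of ps becomes qd = 635 − 0.5(ps − 23) = 646.5 - 0.5ps. Setting this equal to supply: 646.5 - 0.5ps = -291 + 5.5ps, so ps = 156.25.
Buyers pay pb = 156.25 − 23 = 133.25; q' = -291 + 5.5·156.25 = 568.375.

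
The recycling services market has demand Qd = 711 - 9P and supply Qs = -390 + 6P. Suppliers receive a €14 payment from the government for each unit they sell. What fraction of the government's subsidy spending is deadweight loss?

Pre-subsidy: 711 - 9P = -390 + 6P gives P* = 73.4, Q* = 50.4.
With the subsidy, sellers receive Ps = Pb + 14 for each unit, where Pb is the price buyers pay.
Supply in terms of Pb becomes Qs = -390 + 6(Pb + 14) = -306 + 6Pb. Setting this equal to demand: 711 - 9Pb = -306 + 6Pb, so Pb = 67.8.
Sellers receive Ps = 67.8 + 14 = 81.8; Q' = 711 − 9·67.8 = 100.8.
ΔCS = ½(50.4 + 100.8)(73.4 − 67.8) = 423.36; ΔPS = ½(50.4 + 100.8)(81.8 − 73.4) = 635.04.
Government spending = 14 × 100.8 = 1411.2.
DWL = ½ × 14 × (100.8 − 50.4) = 352.8; fraction = 352.8 / 1411.2 = 0.25.

DWL / government spending = 0.25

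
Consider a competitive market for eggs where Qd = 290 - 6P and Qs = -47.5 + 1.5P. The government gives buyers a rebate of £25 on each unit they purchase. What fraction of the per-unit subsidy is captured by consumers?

Consumer share = 0.2

Pre-subsidy: 290 - 6P = -47.5 + 1.5P gives P* = 45, Q* = 20.
With the rebate, buyers effectively pay Pb = Ps − 25, where Ps is the price sellers receive.
Demand in terms of Ps becomes Qd = 290 − 6(Ps − 25) = 440 - 6Ps. Setting this equal to supply: 440 - 6Ps = -47.5 + 1.5Ps, so Ps = 65.
Buyers pay Pb = 65 − 25 = 40; Q' = -47.5 + 1.5·65 = 50.
Buyers' price falls by P* − Pb = 45 − 40 = 5; sellers' price rises by Ps − P* = 65 − 45 = 20.
So consumers capture 5/25 = 0.2 of each unit of subsidy.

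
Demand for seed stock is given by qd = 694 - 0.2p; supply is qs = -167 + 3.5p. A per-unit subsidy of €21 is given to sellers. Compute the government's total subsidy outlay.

Pre-subsidy: 694 - 0.2p = -167 + 3.5p gives p* = 8610/37, q* = 23956/37.
With the subsidy, sellers receive ps = pb + 21 for each unit, where pb is the price buyers pay.
Supply in terms of pb becomes qs = -167 + 3.5(pb + 21) = -93.5 + 3.5pb. Setting this equal to demand: 694 - 0.2pb = -93.5 + 3.5pb, so pb = 7875/37.
Sellers receive ps = 7875/37 + 21 = 8652/37; q' = 694 − 0.2·(7875/37) = 24103/37.
Government outlay = subsidy × quantity = 21 × 24103/37 = 506163/37.

Government cost = 506163/37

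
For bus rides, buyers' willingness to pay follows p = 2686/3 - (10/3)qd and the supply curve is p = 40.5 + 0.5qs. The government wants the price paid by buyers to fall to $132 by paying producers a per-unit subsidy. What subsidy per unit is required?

At a buyer price of 132, quantity demanded is 268.6 − 0.3·132 = 229.
Sellers supply 229 only when they receive ps = 40.5 + 0.5·229 = 155.
s = ps − pb = 155 − 132 = 23.

Required subsidy s = $23 per unit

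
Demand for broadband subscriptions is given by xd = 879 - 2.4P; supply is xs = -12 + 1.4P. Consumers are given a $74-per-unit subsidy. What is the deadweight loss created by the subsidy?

Deadweight loss = 229992/95

Pre-subsidy: 879 - 2.4P = -12 + 1.4P gives P* = 4455/19, x* = 6009/19.
With the rebate, buyers effectively pay Pb = Ps − 74, where Ps is the price sellers receive.
Demand in terms of Ps becomes xd = 879 − 2.4(Ps − 74) = 1056.6 - 2.4Ps. Setting this equal to supply: 1056.6 - 2.4Ps = -12 + 1.4Ps, so Ps = 5343/19.
Buyers pay Pb = 5343/19 − 74 = 3937/19; x' = -12 + 1.4·(5343/19) = 36261/95.
The subsidy expands output by 36261/95 − 6009/19 = 6216/95 past the efficient level; on those units the gap between marginal cost and willingness to pay runs from 0 up to 74.
DWL = ½ × 74 × 6216/95 = 229992/95.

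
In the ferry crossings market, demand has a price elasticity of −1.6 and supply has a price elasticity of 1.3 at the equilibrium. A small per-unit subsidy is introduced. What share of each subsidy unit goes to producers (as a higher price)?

For a small subsidy around the equilibrium, the benefit split depends on the relative slopes, which at a point are proportional to the elasticities.
Buyer share = εs/(εs + |εd|) = 1.3/(1.3 + 1.6) = 13/29; seller share = |εd|/(εs + |εd|) = 16/29.
So producers capture 16/29 of the subsidy.

Producer share = 16/29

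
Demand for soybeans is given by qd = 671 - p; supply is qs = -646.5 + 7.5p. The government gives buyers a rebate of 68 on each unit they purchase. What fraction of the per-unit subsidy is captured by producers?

Pre-subsidy: 671 - p = -646.5 + 7.5p gives p* = 155, q* = 516.
With the rebate, buyers effectively pay pb = ps − 68, where ps is the price sellers receive.
Demand in terms of ps becomes qd = 671 − 1(ps − 68) = 739 - ps. Setting this equal to supply: 739 - ps = -646.5 + 7.5ps, so ps = 163.
Buyers pay pb = 163 − 68 = 95; q' = -646.5 + 7.5·163 = 576.
Buyers' price falls by p* − pb = 155 − 95 = 60; sellers' price rises by ps − p* = 163 − 155 = 8.
So producers capture 8/68 = 2/17 of each unit of subsidy.

Producer share = 2/17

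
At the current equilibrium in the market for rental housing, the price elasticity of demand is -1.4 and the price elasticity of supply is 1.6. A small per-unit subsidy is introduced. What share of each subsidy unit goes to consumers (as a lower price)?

For a small subsidy around the equilibrium, the benefit split depends on the relative slopes, which at a point are proportional to the elasticities.
Buyer share = εs/(εs + |εd|) = 1.6/(1.6 + 1.4) = 8/15; seller share = |εd|/(εs + |εd|) = 7/15.

Consumer share = 8/15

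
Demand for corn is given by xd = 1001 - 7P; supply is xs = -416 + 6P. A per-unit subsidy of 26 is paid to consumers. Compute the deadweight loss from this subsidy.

Pre-subsidy: 1001 - 7P = -416 + 6P gives P* = 109, x* = 238.
With the rebate, buyers effectively pay Pb = Ps − 26, where Ps is the price sellers receive.
Demand in terms of Ps becomes xd = 1001 − 7(Ps − 26) = 1183 - 7Ps. Setting this equal to supply: 1183 - 7Ps = -416 + 6Ps, so Ps = 123.
Buyers pay Pb = 123 − 26 = 97; x' = -416 + 6·123 = 322.
The subsidy expands output by 322 − 238 = 84 past the efficient level; on those units the gap between marginal cost and willingness to pay runs from 0 up to 26.
DWL = ½ × 26 × 84 = 1092.

Deadweight loss = 1092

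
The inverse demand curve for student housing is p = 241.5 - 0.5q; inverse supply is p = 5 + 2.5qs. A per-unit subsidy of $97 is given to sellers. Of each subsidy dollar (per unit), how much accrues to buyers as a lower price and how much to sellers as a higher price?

Buyers gain 97/6 per unit; sellers gain 485/6 per unit

Pre-subsidy: 241.5 - 0.5q = 5 + 2.5q gives q* = 473/6 and p* = 2425/12.
With the subsidy, sellers receive ps = pb + 97 for each unit, where pb is the price buyers pay.
On the curves, pb = 241.5 - 0.5q and ps = 5 + 2.5q; the wedge ps − pb = 97 gives 5 + 2.5q − (241.5 - 0.5q) = 97, so q' = 667/6.
Then pb = 241.5 − 0.5·(667/6) = 2231/12 and ps = 5 + 2.5·(667/6) = 3395/12.
Buyers' price falls by p* − pb = 2425/12 − 2231/12 = 97/6; sellers' price rises by ps − p* = 3395/12 − 2425/12 = 485/6.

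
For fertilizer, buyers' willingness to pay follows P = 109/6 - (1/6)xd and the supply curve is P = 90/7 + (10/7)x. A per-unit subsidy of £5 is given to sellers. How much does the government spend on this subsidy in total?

Pre-subsidy: 109/6 - (1/6)x = 90/7 + (10/7)x gives x* = 223/67 and P* = 1180/67.
With the subsidy, sellers receive Ps = Pb + 5 for each unit, where Pb is the price buyers pay.
On the curves, Pb = 109/6 - (1/6)x and Ps = 90/7 + (10/7)x; the wedge Ps − Pb = 5 gives 90/7 + (10/7)x − (109/6 - (1/6)x) = 5, so x' = 433/67.
Then Pb = 109/6 − (1/6)·(433/67) = 1145/67 and Ps = 90/7 + (10/7)·(433/67) = 1480/67.
Government outlay = subsidy × quantity = 5 × 433/67 = 2165/67.

Government cost = 2165/67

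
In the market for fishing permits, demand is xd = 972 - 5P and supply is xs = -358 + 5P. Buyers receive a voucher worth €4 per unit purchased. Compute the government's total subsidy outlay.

Pre-subsidy: 972 - 5P = -358 + 5P gives P* = 133, x* = 307.
With the rebate, buyers effectively pay Pb = Ps − 4, where Ps is the price sellers receive.
Demand in terms of Ps becomes xd = 972 − 5(Ps − 4) = 992 - 5Ps. Setting this equal to supply: 992 - 5Ps = -358 + 5Ps, so Ps = 135.
Buyers pay Pb = 135 − 4 = 131; x' = -358 + 5·135 = 317.
Government outlay = subsidy × quantity = 4 × 317 = 1268.

Government cost = €1268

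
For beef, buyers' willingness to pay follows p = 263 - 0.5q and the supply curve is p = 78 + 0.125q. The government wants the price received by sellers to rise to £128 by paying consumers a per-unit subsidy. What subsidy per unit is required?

Required subsidy s = £65 per unit

At a seller price of 128, quantity supplied is -624 + 8·128 = 400.
Buyers absorb 400 only when they pay pb = 263 − 0.5·400 = 63.
s = ps − pb = 128 − 63 = 65.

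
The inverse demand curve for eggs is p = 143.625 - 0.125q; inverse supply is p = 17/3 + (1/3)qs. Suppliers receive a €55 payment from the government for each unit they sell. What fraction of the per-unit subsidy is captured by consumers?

Pre-subsidy: 143.625 - 0.125q = 17/3 + (1/3)q gives q* = 301 and p* = 106.
With the subsidy, sellers receive ps = pb + 55 for each unit, where pb is the price buyers pay.
On the curves, pb = 143.625 - 0.125q and ps = 17/3 + (1/3)q; the wedge ps − pb = 55 gives 17/3 + (1/3)q − (143.625 - 0.125q) = 55, so q' = 421.
Then pb = 143.625 − 0.125·421 = 91 and ps = 17/3 + (1/3)·421 = 146.
Buyers' price falls by p* − pb = 106 − 91 = 15; sellers' price rises by ps − p* = 146 − 106 = 40.
So consumers capture 15/55 = 3/11 of each unit of subsidy.

Consumer share = 3/11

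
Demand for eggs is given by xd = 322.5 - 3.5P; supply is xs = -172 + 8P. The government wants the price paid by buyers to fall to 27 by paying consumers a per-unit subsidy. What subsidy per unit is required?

Required subsidy s = 23 per unit

At a buyer price of 27, quantity demanded is 322.5 − 3.5·27 = 228.
Sellers supply 228 only when they receive Ps with -172 + 8·Ps = 228, i.e. Ps = 50.
s = Ps − Pb = 50 − 27 = 23.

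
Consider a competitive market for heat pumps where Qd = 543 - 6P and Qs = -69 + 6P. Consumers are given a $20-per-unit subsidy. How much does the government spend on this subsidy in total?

Pre-subsidy: 543 - 6P = -69 + 6P gives P* = 51, Q* = 237.
With the rebate, buyers effectively pay Pb = Ps − 20, where Ps is the price sellers receive.
Demand in terms of Ps becomes Qd = 543 − 6(Ps − 20) = 663 - 6Ps. Setting this equal to supply: 663 - 6Ps = -69 + 6Ps, so Ps = 61.
Buyers pay Pb = 61 − 20 = 41; Q' = -69 + 6·61 = 297.
Government outlay = subsidy × quantity = 20 × 297 = 5940.

Government cost = $5940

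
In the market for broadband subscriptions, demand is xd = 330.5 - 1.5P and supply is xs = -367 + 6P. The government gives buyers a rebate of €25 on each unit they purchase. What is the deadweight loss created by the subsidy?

Pre-subsidy: 330.5 - 1.5P = -367 + 6P gives P* = 93, x* = 191.
With the rebate, buyers effectively pay Pb = Ps − 25, where Ps is the price sellers receive.
Demand in terms of Ps becomes xd = 330.5 − 1.5(Ps − 25) = 368 - 1.5Ps. Setting this equal to supply: 368 - 1.5Ps = -367 + 6Ps, so Ps = 98.
Buyers pay Pb = 98 − 25 = 73; x' = -367 + 6·98 = 221.
The subsidy expands output by 221 − 191 = 30 past the efficient level; on those units the gap between marginal cost and willingness to pay runs from 0 up to 25.
DWL = ½ × 25 × 30 = 375.

Deadweight loss = €375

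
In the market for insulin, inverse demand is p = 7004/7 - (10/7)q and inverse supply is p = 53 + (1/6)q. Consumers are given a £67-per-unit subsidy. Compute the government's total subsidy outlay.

Pre-subsidy: 7004/7 - (10/7)q = 53 + (1/6)q gives q* = 594 and p* = 152.
With the rebate, buyers effectively pay pb = ps − 67, where ps is the price sellers receive.
On the curves, pb = 7004/7 - (10/7)q and ps = 53 + (1/6)q; the wedge ps − pb = 67 gives 53 + (1/6)q − (7004/7 - (10/7)q) = 67, so q' = 636.
Then pb = 7004/7 − (10/7)·636 = 92 and ps = 53 + (1/6)·636 = 159.
Government outlay = subsidy × quantity = 67 × 636 = 42612.

Government cost = £42612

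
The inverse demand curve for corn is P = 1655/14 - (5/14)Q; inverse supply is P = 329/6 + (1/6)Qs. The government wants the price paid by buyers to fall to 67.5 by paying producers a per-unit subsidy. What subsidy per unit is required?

At a buyer price of 67.5, quantity demanded is 331 − 2.8·67.5 = 142.
Sellers supply 142 only when they receive Ps = 329/6 + (1/6)·142 = 78.5.
s = Ps − Pb = 78.5 − 67.5 = 11.

Required subsidy s = 11 per unit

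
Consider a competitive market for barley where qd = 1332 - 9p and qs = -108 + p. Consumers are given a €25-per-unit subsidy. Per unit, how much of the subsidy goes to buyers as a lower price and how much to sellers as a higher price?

Pre-subsidy: 1332 - 9p = -108 + p gives p* = 144, q* = 36.
With the rebate, buyers effectively pay pb = ps − 25, where ps is the price sellers receive.
Demand in terms of ps becomes qd = 1332 − 9(ps − 25) = 1557 - 9ps. Setting this equal to supply: 1557 - 9ps = -108 + ps, so ps = 166.5.
Buyers pay pb = 166.5 − 25 = 141.5; q' = -108 + 1·166.5 = 58.5.
Buyers' price falls by p* − pb = 144 − 141.5 = 2.5; sellers' price rises by ps − p* = 166.5 − 144 = 22.5.

Buyers gain €2.5 per unit; sellers gain €22.5 per unit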